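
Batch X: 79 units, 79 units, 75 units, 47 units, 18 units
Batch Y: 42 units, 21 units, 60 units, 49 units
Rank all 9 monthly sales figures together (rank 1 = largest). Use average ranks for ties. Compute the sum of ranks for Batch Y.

Sorted (descending): 79, 79, 75, 60, 49, 47, 42, 21, 18
The 2 values of 79 occupy positions 1–2 → average rank (1+2)/2 = 1.5.
Batch Y values → pooled ranks: 42→7, 21→8, 60→4, 49→5
Rank sum = 7 + 8 + 4 + 5 = 24

24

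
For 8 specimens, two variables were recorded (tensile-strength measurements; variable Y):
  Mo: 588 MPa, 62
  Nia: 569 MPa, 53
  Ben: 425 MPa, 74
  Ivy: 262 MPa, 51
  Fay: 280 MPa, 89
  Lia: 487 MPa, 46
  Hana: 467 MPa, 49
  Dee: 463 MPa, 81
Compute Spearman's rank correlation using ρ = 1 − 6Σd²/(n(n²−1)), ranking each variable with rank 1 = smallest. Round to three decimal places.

-0.310

Ranks of variable 1: 8, 7, 3, 1, 2, 6, 5, 4
Ranks of variable 2: 5, 4, 6, 3, 8, 1, 2, 7
d = r₁ − r₂: 3, 3, -3, -2, -6, 5, 3, -3
d²: 9, 9, 9, 4, 36, 25, 9, 9; Σd² = 110
ρ = 1 − 6·110/(8·63) = 1 − 660/504 = -0.310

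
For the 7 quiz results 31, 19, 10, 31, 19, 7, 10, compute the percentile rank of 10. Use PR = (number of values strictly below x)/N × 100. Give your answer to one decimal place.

N = 7.
Strictly below 10: 1. Equal to 10: 2.
PR = 1/7 × 100 = 14.3

14.3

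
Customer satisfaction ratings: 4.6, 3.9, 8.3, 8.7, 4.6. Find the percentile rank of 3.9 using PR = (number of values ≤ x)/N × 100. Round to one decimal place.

N = 5.
Strictly below 3.9: 0. Equal to 3.9: 1.
PR = 1/5 × 100 = 20.0

20.0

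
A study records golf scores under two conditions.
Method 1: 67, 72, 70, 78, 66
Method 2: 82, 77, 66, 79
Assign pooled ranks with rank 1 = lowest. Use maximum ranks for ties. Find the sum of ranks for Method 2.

Sorted (ascending): 66, 66, 67, 70, 72, 77, 78, 79, 82
The 2 values of 66 occupy positions 1–2 → each gets rank 2.
Method 2 values → pooled ranks: 82→9, 77→6, 66→2, 79→8
Rank sum = 9 + 6 + 2 + 8 = 25

25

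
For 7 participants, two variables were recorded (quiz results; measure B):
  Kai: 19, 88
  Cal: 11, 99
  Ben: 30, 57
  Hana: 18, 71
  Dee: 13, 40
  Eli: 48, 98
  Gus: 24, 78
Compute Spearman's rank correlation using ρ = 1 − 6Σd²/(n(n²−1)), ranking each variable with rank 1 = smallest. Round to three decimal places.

0.000

Ranks of variable 1: 4, 1, 6, 3, 2, 7, 5
Ranks of variable 2: 5, 7, 2, 3, 1, 6, 4
d = r₁ − r₂: -1, -6, 4, 0, 1, 1, 1
d²: 1, 36, 16, 0, 1, 1, 1; Σd² = 56
ρ = 1 − 6·56/(7·48) = 1 − 336/336 = 0.000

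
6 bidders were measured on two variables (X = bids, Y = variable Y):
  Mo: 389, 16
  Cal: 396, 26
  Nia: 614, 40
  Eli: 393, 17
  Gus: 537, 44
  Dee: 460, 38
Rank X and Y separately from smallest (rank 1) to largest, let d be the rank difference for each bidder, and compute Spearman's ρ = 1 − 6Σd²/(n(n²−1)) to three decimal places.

Ranks of variable 1: 1, 3, 6, 2, 5, 4
Ranks of variable 2: 1, 3, 5, 2, 6, 4
d = r₁ − r₂: 0, 0, 1, 0, -1, 0
d²: 0, 0, 1, 0, 1, 0; Σd² = 2
ρ = 1 − 6·2/(6·35) = 1 − 12/210 = 0.943

0.943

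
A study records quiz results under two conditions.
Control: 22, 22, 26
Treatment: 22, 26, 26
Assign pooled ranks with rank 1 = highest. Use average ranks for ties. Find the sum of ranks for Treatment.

Sorted (descending): 26, 26, 26, 22, 22, 22
The 3 values of 26 occupy positions 1–3 → average rank 2.
The 3 values of 22 occupy positions 4–6 → average rank 5.
Treatment values → pooled ranks: 22→5, 26→2, 26→2
Rank sum = 5 + 2 + 2 = 9

9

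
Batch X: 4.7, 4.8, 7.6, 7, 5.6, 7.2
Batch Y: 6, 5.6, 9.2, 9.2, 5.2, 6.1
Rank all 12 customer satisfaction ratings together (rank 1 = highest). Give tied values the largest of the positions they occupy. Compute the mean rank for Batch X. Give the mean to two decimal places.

Sorted (descending): 9.2, 9.2, 7.6, 7.2, 7, 6.1, 6, 5.6, 5.6, 5.2, 4.8, 4.7
The 2 values of 9.2 occupy positions 1–2 → each gets rank 2.
The 2 values of 5.6 occupy positions 8–9 → each gets rank 9.
Batch X values → pooled ranks: 4.7→12, 4.8→11, 7.6→3, 7→5, 5.6→9, 7.2→4
Mean rank = (12 + 11 + 3 + 5 + 9 + 4) / 6 = 7.33

7.33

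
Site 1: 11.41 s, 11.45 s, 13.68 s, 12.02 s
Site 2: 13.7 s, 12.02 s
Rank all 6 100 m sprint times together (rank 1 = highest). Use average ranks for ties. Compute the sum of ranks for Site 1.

Sorted (descending): 13.7, 13.68, 12.02, 12.02, 11.45, 11.41
The 2 values of 12.02 occupy positions 3–4 → average rank (3+4)/2 = 3.5.
Site 1 values → pooled ranks: 11.41→6, 11.45→5, 13.68→2, 12.02→3.5
Rank sum = 6 + 5 + 2 + 3.5 = 16.5

16.5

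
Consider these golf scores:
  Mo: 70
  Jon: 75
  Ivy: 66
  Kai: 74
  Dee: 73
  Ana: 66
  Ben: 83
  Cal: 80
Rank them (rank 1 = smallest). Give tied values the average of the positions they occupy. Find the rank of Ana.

1.5

Sorted (ascending): 66, 66, 70, 73, 74, 75, 80, 83
The 2 values of 66 occupy positions 1–2 → average rank (1+2)/2 = 1.5.
Ana has value 66 → rank 1.5.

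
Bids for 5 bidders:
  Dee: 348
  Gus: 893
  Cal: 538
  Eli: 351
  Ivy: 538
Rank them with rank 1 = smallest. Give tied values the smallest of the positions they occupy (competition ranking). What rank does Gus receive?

Sorted (ascending): 348, 351, 538, 538, 893
The 2 values of 538 occupy positions 3–4 → each gets rank 3.
Gus has value 893 → rank 5.

5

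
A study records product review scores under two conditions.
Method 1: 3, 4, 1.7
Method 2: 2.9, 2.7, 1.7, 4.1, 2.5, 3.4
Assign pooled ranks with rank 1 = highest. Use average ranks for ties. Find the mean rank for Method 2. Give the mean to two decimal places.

Sorted (descending): 4.1, 4, 3.4, 3, 2.9, 2.7, 2.5, 1.7, 1.7
The 2 values of 1.7 occupy positions 8–9 → average rank (8+9)/2 = 8.5.
Method 2 values → pooled ranks: 2.9→5, 2.7→6, 1.7→8.5, 4.1→1, 2.5→7, 3.4→3
Mean rank = (5 + 6 + 8.5 + 1 + 7 + 3) / 6 = 5.08

5.08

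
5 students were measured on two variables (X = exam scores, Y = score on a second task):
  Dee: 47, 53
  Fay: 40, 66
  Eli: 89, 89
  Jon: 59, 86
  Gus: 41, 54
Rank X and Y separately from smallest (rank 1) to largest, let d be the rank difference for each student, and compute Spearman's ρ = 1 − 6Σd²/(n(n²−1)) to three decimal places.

0.600

Ranks of variable 1: 3, 1, 5, 4, 2
Ranks of variable 2: 1, 3, 5, 4, 2
d = r₁ − r₂: 2, -2, 0, 0, 0
d²: 4, 4, 0, 0, 0; Σd² = 8
ρ = 1 − 6·8/(5·24) = 1 − 48/120 = 0.600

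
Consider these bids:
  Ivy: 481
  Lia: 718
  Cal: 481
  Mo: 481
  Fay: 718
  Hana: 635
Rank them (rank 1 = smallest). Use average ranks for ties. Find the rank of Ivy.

2

Sorted (ascending): 481, 481, 481, 635, 718, 718
The 3 values of 481 occupy positions 1–3 → average rank 2.
The 2 values of 718 occupy positions 5–6 → average rank (5+6)/2 = 5.5.
Ivy has value 481 → rank 2.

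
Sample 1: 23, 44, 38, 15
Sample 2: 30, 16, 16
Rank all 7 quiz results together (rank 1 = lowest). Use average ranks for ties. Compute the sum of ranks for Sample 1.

18

Sorted (ascending): 15, 16, 16, 23, 30, 38, 44
The 2 values of 16 occupy positions 2–3 → average rank (2+3)/2 = 2.5.
Sample 1 values → pooled ranks: 23→4, 44→7, 38→6, 15→1
Rank sum = 4 + 7 + 6 + 1 = 18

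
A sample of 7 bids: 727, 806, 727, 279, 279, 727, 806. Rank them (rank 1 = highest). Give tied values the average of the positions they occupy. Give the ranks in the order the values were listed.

Sorted (descending): 806, 806, 727, 727, 727, 279, 279
The 2 values of 806 occupy positions 1–2 → average rank (1+2)/2 = 1.5.
The 3 values of 727 occupy positions 3–5 → average rank 4.
The 2 values of 279 occupy positions 6–7 → average rank (6+7)/2 = 6.5.

4, 1.5, 4, 6.5, 6.5, 4, 1.5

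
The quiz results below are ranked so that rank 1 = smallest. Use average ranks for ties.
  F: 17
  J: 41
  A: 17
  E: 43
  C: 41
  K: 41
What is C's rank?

4

Sorted (ascending): 17, 17, 41, 41, 41, 43
The 2 values of 17 occupy positions 1–2 → average rank (1+2)/2 = 1.5.
The 3 values of 41 occupy positions 3–5 → average rank 4.
C has value 41 → rank 4.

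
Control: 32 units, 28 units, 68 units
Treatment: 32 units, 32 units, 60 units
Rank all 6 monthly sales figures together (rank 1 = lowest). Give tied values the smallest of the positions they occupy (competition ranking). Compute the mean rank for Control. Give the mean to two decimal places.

Sorted (ascending): 28, 32, 32, 32, 60, 68
The 3 values of 32 occupy positions 2–4 → each gets rank 2.
Control values → pooled ranks: 32→2, 28→1, 68→6
Mean rank = (2 + 1 + 6) / 3 = 3.00

3.00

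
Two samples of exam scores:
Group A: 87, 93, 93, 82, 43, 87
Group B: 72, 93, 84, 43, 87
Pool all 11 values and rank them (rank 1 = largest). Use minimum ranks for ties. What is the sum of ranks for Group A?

Sorted (descending): 93, 93, 93, 87, 87, 87, 84, 82, 72, 43, 43
The 3 values of 93 occupy positions 1–3 → each gets rank 1.
The 3 values of 87 occupy positions 4–6 → each gets rank 4.
The 2 values of 43 occupy positions 10–11 → each gets rank 10.
Group A values → pooled ranks: 87→4, 93→1, 93→1, 82→8, 43→10, 87→4
Rank sum = 4 + 1 + 1 + 8 + 10 + 4 = 28

28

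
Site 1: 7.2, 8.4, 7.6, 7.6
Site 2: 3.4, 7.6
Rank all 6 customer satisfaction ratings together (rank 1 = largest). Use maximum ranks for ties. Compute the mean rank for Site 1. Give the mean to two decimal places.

3.50

Sorted (descending): 8.4, 7.6, 7.6, 7.6, 7.2, 3.4
The 3 values of 7.6 occupy positions 2–4 → each gets rank 4.
Site 1 values → pooled ranks: 7.2→5, 8.4→1, 7.6→4, 7.6→4
Mean rank = (5 + 1 + 4 + 4) / 4 = 3.50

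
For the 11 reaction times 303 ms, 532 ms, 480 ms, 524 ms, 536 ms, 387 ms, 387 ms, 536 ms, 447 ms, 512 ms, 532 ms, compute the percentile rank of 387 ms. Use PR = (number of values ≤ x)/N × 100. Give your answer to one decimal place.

N = 11.
Strictly below 387: 1. Equal to 387: 2.
PR = 3/11 × 100 = 27.3

27.3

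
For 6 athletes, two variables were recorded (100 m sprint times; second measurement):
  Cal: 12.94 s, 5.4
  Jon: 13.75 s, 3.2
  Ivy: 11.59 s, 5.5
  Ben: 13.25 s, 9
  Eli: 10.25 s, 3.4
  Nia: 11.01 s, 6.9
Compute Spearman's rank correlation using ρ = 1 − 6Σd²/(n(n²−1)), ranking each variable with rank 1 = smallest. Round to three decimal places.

-0.086

Ranks of variable 1: 4, 6, 3, 5, 1, 2
Ranks of variable 2: 3, 1, 4, 6, 2, 5
d = r₁ − r₂: 1, 5, -1, -1, -1, -3
d²: 1, 25, 1, 1, 1, 9; Σd² = 38
ρ = 1 − 6·38/(6·35) = 1 − 228/210 = -0.086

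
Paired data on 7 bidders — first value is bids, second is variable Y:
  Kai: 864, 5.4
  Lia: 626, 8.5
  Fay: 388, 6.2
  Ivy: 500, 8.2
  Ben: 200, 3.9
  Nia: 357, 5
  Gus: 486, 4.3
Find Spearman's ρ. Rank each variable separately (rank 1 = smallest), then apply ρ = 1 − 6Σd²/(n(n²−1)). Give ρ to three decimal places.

Ranks of variable 1: 7, 6, 3, 5, 1, 2, 4
Ranks of variable 2: 4, 7, 5, 6, 1, 3, 2
d = r₁ − r₂: 3, -1, -2, -1, 0, -1, 2
d²: 9, 1, 4, 1, 0, 1, 4; Σd² = 20
ρ = 1 − 6·20/(7·48) = 1 − 120/336 = 0.643

0.643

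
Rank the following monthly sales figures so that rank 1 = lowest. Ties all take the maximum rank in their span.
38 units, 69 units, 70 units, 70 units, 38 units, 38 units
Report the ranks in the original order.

3, 4, 6, 6, 3, 3

Sorted (ascending): 38, 38, 38, 69, 70, 70
The 3 values of 38 occupy positions 1–3 → each gets rank 3.
The 2 values of 70 occupy positions 5–6 → each gets rank 6.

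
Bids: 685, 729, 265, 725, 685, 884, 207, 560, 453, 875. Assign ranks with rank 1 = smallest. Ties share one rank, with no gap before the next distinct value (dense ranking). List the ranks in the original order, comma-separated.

5, 7, 2, 6, 5, 9, 1, 4, 3, 8

Sorted (ascending): 207, 265, 453, 560, 685, 685, 725, 729, 875, 884
The 2 values of 685 share dense rank 5.
Remaining distinct values take the next consecutive integers.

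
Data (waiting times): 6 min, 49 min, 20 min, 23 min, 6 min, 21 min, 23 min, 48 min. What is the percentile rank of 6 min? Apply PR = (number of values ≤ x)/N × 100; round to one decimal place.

25.0

N = 8.
Strictly below 6: 0. Equal to 6: 2.
PR = 2/8 × 100 = 25.0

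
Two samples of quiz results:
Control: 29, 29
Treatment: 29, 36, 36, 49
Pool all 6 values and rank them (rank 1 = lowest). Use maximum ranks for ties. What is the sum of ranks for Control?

6

Sorted (ascending): 29, 29, 29, 36, 36, 49
The 3 values of 29 occupy positions 1–3 → each gets rank 3.
The 2 values of 36 occupy positions 4–5 → each gets rank 5.
Control values → pooled ranks: 29→3, 29→3
Rank sum = 3 + 3 = 6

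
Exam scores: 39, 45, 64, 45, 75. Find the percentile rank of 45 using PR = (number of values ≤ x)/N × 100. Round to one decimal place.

60.0

N = 5.
Strictly below 45: 1. Equal to 45: 2.
PR = 3/5 × 100 = 60.0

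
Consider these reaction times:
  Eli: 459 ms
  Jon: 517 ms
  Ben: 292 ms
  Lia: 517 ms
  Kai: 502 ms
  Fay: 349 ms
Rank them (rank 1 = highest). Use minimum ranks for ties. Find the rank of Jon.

1

Sorted (descending): 517, 517, 502, 459, 349, 292
The 2 values of 517 occupy positions 1–2 → each gets rank 1.
Jon has value 517 ms → rank 1.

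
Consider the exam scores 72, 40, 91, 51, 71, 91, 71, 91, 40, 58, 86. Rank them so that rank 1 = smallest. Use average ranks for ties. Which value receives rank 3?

51

Sorted (ascending): 40, 40, 51, 58, 71, 71, 72, 86, 91, 91, 91
The 2 values of 40 occupy positions 1–2 → average rank (1+2)/2 = 1.5.
The 2 values of 71 occupy positions 5–6 → average rank (5+6)/2 = 5.5.
The 3 values of 91 occupy positions 9–11 → average rank 10.
Rank 3 → value 51.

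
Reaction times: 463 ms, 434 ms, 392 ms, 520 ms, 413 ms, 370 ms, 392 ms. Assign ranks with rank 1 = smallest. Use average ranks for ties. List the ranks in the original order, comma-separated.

Sorted (ascending): 370, 392, 392, 413, 434, 463, 520
The 2 values of 392 occupy positions 2–3 → average rank (2+3)/2 = 2.5.

6, 5, 2.5, 7, 4, 1, 2.5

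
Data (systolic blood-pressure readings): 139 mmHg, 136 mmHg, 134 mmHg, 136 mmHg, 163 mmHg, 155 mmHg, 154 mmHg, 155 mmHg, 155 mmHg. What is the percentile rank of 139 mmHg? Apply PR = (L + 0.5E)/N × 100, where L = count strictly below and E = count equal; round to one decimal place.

38.9

N = 9.
Strictly below 139: 3. Equal to 139: 1.
PR = (3 + 0.5·1)/9 × 100 = 38.9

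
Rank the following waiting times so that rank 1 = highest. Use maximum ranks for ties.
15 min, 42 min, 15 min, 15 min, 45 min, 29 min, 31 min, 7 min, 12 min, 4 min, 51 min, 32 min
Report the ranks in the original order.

Sorted (descending): 51, 45, 42, 32, 31, 29, 15, 15, 15, 12, 7, 4
The 3 values of 15 occupy positions 7–9 → each gets rank 9.

9, 3, 9, 9, 2, 6, 5, 11, 10, 12, 1, 4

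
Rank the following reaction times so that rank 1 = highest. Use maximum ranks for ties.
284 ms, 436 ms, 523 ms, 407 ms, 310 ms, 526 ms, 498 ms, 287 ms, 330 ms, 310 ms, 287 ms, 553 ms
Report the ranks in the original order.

Sorted (descending): 553, 526, 523, 498, 436, 407, 330, 310, 310, 287, 287, 284
The 2 values of 310 occupy positions 8–9 → each gets rank 9.
The 2 values of 287 occupy positions 10–11 → each gets rank 11.

12, 5, 3, 6, 9, 2, 4, 11, 7, 9, 11, 1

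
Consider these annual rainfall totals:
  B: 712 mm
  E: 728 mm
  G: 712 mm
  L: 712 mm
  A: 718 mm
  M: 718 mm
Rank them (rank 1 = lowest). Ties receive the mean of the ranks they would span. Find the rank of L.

Sorted (ascending): 712, 712, 712, 718, 718, 728
The 3 values of 712 occupy positions 1–3 → average rank 2.
The 2 values of 718 occupy positions 4–5 → average rank (4+5)/2 = 4.5.
L has value 712 mm → rank 2.

2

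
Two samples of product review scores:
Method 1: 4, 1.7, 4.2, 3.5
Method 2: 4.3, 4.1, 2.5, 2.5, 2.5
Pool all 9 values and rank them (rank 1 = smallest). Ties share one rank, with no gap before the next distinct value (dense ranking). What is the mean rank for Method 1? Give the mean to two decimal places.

3.50

Sorted (ascending): 1.7, 2.5, 2.5, 2.5, 3.5, 4, 4.1, 4.2, 4.3
The 3 values of 2.5 share dense rank 2.
Remaining distinct values take the next consecutive integers.
Method 1 values → pooled ranks: 4→4, 1.7→1, 4.2→6, 3.5→3
Mean rank = (4 + 1 + 6 + 3) / 4 = 3.50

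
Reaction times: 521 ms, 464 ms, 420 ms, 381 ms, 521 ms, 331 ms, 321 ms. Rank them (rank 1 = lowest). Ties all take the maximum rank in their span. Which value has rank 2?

Sorted (ascending): 321, 331, 381, 420, 464, 521, 521
The 2 values of 521 occupy positions 6–7 → each gets rank 7.
Rank 2 → value 331.

331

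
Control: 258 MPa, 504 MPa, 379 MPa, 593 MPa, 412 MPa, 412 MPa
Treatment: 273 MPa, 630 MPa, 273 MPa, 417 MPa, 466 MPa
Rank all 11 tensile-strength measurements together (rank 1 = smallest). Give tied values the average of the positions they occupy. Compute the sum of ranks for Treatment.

Sorted (ascending): 258, 273, 273, 379, 412, 412, 417, 466, 504, 593, 630
The 2 values of 273 occupy positions 2–3 → average rank (2+3)/2 = 2.5.
The 2 values of 412 occupy positions 5–6 → average rank (5+6)/2 = 5.5.
Treatment values → pooled ranks: 273→2.5, 630→11, 273→2.5, 417→7, 466→8
Rank sum = 2.5 + 11 + 2.5 + 7 + 8 = 31

31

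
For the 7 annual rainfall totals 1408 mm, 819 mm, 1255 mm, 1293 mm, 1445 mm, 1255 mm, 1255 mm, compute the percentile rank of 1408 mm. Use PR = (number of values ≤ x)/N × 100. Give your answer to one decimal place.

85.7

N = 7.
Strictly below 1408: 5. Equal to 1408: 1.
PR = 6/7 × 100 = 85.7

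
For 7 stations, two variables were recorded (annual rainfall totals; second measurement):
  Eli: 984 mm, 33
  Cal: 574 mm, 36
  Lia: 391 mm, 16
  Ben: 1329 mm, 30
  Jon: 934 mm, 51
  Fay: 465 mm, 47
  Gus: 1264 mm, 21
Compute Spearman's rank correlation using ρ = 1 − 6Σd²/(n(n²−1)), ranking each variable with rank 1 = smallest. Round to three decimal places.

Ranks of variable 1: 5, 3, 1, 7, 4, 2, 6
Ranks of variable 2: 4, 5, 1, 3, 7, 6, 2
d = r₁ − r₂: 1, -2, 0, 4, -3, -4, 4
d²: 1, 4, 0, 16, 9, 16, 16; Σd² = 62
ρ = 1 − 6·62/(7·48) = 1 − 372/336 = -0.107

-0.107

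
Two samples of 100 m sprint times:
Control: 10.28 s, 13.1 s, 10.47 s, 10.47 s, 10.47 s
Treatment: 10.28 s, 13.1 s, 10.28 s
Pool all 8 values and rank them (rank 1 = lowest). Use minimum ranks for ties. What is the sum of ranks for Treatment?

9

Sorted (ascending): 10.28, 10.28, 10.28, 10.47, 10.47, 10.47, 13.1, 13.1
The 3 values of 10.28 occupy positions 1–3 → each gets rank 1.
The 3 values of 10.47 occupy positions 4–6 → each gets rank 4.
The 2 values of 13.1 occupy positions 7–8 → each gets rank 7.
Treatment values → pooled ranks: 10.28→1, 13.1→7, 10.28→1
Rank sum = 1 + 7 + 1 = 9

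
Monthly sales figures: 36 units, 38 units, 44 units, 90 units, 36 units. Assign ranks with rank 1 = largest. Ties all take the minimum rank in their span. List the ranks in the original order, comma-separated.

4, 3, 2, 1, 4

Sorted (descending): 90, 44, 38, 36, 36
The 2 values of 36 occupy positions 4–5 → each gets rank 4.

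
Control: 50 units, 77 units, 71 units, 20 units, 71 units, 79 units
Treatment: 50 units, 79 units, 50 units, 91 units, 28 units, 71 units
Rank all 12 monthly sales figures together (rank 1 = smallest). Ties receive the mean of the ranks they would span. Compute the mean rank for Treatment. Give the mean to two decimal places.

Sorted (ascending): 20, 28, 50, 50, 50, 71, 71, 71, 77, 79, 79, 91
The 3 values of 50 occupy positions 3–5 → average rank 4.
The 3 values of 71 occupy positions 6–8 → average rank 7.
The 2 values of 79 occupy positions 10–11 → average rank (10+11)/2 = 10.5.
Treatment values → pooled ranks: 50→4, 79→10.5, 50→4, 91→12, 28→2, 71→7
Mean rank = (4 + 10.5 + 4 + 12 + 2 + 7) / 6 = 6.58

6.58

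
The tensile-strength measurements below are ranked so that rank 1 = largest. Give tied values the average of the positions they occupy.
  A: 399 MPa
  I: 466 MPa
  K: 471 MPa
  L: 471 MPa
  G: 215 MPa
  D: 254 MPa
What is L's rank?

Sorted (descending): 471, 471, 466, 399, 254, 215
The 2 values of 471 occupy positions 1–2 → average rank (1+2)/2 = 1.5.
L has value 471 MPa → rank 1.5.

1.5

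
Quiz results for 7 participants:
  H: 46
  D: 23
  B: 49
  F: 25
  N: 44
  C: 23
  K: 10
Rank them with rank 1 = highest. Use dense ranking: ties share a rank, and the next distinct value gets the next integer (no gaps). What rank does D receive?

5

Sorted (descending): 49, 46, 44, 25, 23, 23, 10
The 2 values of 23 share dense rank 5.
Remaining distinct values take the next consecutive integers.
D has value 23 → rank 5.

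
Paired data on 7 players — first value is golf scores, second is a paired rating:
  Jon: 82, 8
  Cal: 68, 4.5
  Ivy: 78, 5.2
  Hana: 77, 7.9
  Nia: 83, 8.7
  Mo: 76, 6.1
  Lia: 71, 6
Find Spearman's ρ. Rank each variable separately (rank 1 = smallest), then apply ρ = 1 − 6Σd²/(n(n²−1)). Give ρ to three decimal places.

0.786

Ranks of variable 1: 6, 1, 5, 4, 7, 3, 2
Ranks of variable 2: 6, 1, 2, 5, 7, 4, 3
d = r₁ − r₂: 0, 0, 3, -1, 0, -1, -1
d²: 0, 0, 9, 1, 0, 1, 1; Σd² = 12
ρ = 1 − 6·12/(7·48) = 1 − 72/336 = 0.786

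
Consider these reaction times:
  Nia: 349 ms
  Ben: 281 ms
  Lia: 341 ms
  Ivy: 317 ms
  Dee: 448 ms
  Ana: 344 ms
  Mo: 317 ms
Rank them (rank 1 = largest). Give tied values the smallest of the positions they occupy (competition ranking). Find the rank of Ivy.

Sorted (descending): 448, 349, 344, 341, 317, 317, 281
The 2 values of 317 occupy positions 5–6 → each gets rank 5.
Ivy has value 317 ms → rank 5.

5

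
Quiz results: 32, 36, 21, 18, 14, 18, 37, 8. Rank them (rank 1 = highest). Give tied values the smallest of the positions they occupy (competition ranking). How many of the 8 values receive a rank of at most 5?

6

Sorted (descending): 37, 36, 32, 21, 18, 18, 14, 8
The 2 values of 18 occupy positions 5–6 → each gets rank 5.
Ranks ≤ 5: {1, 2, 3, 4, 5, 5} → 6 values.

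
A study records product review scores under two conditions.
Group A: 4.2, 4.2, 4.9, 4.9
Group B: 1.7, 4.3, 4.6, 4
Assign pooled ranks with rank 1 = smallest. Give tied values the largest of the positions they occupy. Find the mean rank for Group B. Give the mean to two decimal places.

Sorted (ascending): 1.7, 4, 4.2, 4.2, 4.3, 4.6, 4.9, 4.9
The 2 values of 4.2 occupy positions 3–4 → each gets rank 4.
The 2 values of 4.9 occupy positions 7–8 → each gets rank 8.
Group B values → pooled ranks: 1.7→1, 4.3→5, 4.6→6, 4→2
Mean rank = (1 + 5 + 6 + 2) / 4 = 3.50

3.50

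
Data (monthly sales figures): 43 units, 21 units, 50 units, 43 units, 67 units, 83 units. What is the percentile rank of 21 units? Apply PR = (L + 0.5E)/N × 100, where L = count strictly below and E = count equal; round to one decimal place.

8.3

N = 6.
Strictly below 21: 0. Equal to 21: 1.
PR = (0 + 0.5·1)/6 × 100 = 8.3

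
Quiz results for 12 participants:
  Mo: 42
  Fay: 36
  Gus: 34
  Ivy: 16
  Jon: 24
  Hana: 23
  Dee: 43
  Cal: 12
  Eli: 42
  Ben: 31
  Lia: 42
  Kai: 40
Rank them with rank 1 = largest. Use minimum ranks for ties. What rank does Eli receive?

2

Sorted (descending): 43, 42, 42, 42, 40, 36, 34, 31, 24, 23, 16, 12
The 3 values of 42 occupy positions 2–4 → each gets rank 2.
Eli has value 42 → rank 2.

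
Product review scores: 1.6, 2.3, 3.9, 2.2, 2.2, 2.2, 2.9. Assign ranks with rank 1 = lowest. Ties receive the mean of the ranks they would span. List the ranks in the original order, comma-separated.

Sorted (ascending): 1.6, 2.2, 2.2, 2.2, 2.3, 2.9, 3.9
The 3 values of 2.2 occupy positions 2–4 → average rank 3.

1, 5, 7, 3, 3, 3, 6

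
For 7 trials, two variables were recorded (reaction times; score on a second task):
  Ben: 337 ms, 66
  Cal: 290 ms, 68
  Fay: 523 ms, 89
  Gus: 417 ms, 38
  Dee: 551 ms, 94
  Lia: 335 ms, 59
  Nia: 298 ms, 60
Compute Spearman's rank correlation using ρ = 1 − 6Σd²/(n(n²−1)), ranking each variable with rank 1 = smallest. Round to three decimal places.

0.393

Ranks of variable 1: 4, 1, 6, 5, 7, 3, 2
Ranks of variable 2: 4, 5, 6, 1, 7, 2, 3
d = r₁ − r₂: 0, -4, 0, 4, 0, 1, -1
d²: 0, 16, 0, 16, 0, 1, 1; Σd² = 34
ρ = 1 − 6·34/(7·48) = 1 − 204/336 = 0.393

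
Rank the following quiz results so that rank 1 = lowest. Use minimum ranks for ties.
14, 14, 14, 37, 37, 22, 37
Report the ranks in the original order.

1, 1, 1, 5, 5, 4, 5

Sorted (ascending): 14, 14, 14, 22, 37, 37, 37
The 3 values of 14 occupy positions 1–3 → each gets rank 1.
The 3 values of 37 occupy positions 5–7 → each gets rank 5.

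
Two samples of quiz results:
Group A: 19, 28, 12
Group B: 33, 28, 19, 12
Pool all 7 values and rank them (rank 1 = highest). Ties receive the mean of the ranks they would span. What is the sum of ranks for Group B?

Sorted (descending): 33, 28, 28, 19, 19, 12, 12
The 2 values of 28 occupy positions 2–3 → average rank (2+3)/2 = 2.5.
The 2 values of 19 occupy positions 4–5 → average rank (4+5)/2 = 4.5.
The 2 values of 12 occupy positions 6–7 → average rank (6+7)/2 = 6.5.
Group B values → pooled ranks: 33→1, 28→2.5, 19→4.5, 12→6.5
Rank sum = 1 + 2.5 + 4.5 + 6.5 = 14.5

14.5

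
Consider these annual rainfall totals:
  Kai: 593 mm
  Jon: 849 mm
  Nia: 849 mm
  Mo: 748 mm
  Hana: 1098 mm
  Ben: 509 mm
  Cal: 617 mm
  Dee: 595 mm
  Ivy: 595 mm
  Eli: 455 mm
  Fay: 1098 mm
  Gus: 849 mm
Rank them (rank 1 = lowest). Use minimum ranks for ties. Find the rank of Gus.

8

Sorted (ascending): 455, 509, 593, 595, 595, 617, 748, 849, 849, 849, 1098, 1098
The 2 values of 595 occupy positions 4–5 → each gets rank 4.
The 3 values of 849 occupy positions 8–10 → each gets rank 8.
The 2 values of 1098 occupy positions 11–12 → each gets rank 11.
Gus has value 849 mm → rank 8.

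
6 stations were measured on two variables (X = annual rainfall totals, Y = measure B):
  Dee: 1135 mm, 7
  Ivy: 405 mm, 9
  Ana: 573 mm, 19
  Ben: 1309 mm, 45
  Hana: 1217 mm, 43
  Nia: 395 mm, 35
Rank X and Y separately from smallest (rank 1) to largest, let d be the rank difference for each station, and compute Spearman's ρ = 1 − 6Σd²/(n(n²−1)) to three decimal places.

0.486

Ranks of variable 1: 4, 2, 3, 6, 5, 1
Ranks of variable 2: 1, 2, 3, 6, 5, 4
d = r₁ − r₂: 3, 0, 0, 0, 0, -3
d²: 9, 0, 0, 0, 0, 9; Σd² = 18
ρ = 1 − 6·18/(6·35) = 1 − 108/210 = 0.486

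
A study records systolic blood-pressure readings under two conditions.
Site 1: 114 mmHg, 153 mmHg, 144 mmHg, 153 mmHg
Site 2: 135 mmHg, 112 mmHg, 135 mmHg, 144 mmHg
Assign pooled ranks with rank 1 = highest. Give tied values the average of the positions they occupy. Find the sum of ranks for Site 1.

13.5

Sorted (descending): 153, 153, 144, 144, 135, 135, 114, 112
The 2 values of 153 occupy positions 1–2 → average rank (1+2)/2 = 1.5.
The 2 values of 144 occupy positions 3–4 → average rank (3+4)/2 = 3.5.
The 2 values of 135 occupy positions 5–6 → average rank (5+6)/2 = 5.5.
Site 1 values → pooled ranks: 114→7, 153→1.5, 144→3.5, 153→1.5
Rank sum = 7 + 1.5 + 3.5 + 1.5 = 13.5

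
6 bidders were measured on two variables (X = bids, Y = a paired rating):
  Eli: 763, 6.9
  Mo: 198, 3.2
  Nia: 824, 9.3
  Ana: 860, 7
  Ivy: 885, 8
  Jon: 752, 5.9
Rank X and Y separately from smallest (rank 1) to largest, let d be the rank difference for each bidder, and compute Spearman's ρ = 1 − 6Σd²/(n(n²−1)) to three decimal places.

Ranks of variable 1: 3, 1, 4, 5, 6, 2
Ranks of variable 2: 3, 1, 6, 4, 5, 2
d = r₁ − r₂: 0, 0, -2, 1, 1, 0
d²: 0, 0, 4, 1, 1, 0; Σd² = 6
ρ = 1 − 6·6/(6·35) = 1 − 36/210 = 0.829

0.829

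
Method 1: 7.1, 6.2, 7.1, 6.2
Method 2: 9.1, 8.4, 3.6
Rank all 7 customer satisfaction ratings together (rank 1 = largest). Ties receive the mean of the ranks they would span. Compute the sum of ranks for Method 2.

10

Sorted (descending): 9.1, 8.4, 7.1, 7.1, 6.2, 6.2, 3.6
The 2 values of 7.1 occupy positions 3–4 → average rank (3+4)/2 = 3.5.
The 2 values of 6.2 occupy positions 5–6 → average rank (5+6)/2 = 5.5.
Method 2 values → pooled ranks: 9.1→1, 8.4→2, 3.6→7
Rank sum = 1 + 2 + 7 = 10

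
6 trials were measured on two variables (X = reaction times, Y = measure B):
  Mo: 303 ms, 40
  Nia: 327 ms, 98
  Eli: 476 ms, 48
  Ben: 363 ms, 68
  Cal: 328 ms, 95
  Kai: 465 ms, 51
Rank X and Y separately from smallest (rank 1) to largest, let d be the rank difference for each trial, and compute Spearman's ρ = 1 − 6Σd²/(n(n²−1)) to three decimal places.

-0.143

Ranks of variable 1: 1, 2, 6, 4, 3, 5
Ranks of variable 2: 1, 6, 2, 4, 5, 3
d = r₁ − r₂: 0, -4, 4, 0, -2, 2
d²: 0, 16, 16, 0, 4, 4; Σd² = 40
ρ = 1 − 6·40/(6·35) = 1 − 240/210 = -0.143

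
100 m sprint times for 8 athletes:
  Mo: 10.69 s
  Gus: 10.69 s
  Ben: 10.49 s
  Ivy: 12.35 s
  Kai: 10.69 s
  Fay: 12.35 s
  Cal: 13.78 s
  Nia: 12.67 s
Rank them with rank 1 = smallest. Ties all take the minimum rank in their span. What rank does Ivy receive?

Sorted (ascending): 10.49, 10.69, 10.69, 10.69, 12.35, 12.35, 12.67, 13.78
The 3 values of 10.69 occupy positions 2–4 → each gets rank 2.
The 2 values of 12.35 occupy positions 5–6 → each gets rank 5.
Ivy has value 12.35 s → rank 5.

5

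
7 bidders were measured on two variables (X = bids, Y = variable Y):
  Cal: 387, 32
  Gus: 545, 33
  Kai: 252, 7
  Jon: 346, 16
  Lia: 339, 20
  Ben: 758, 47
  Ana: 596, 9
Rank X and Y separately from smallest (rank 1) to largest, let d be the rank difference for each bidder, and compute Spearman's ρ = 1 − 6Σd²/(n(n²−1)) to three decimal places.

Ranks of variable 1: 4, 5, 1, 3, 2, 7, 6
Ranks of variable 2: 5, 6, 1, 3, 4, 7, 2
d = r₁ − r₂: -1, -1, 0, 0, -2, 0, 4
d²: 1, 1, 0, 0, 4, 0, 16; Σd² = 22
ρ = 1 − 6·22/(7·48) = 1 − 132/336 = 0.607

0.607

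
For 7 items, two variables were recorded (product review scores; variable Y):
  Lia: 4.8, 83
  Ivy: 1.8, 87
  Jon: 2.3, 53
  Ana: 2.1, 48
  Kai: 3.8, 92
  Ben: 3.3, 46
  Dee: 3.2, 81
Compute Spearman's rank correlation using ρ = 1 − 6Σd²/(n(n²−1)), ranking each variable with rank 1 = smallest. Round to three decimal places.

Ranks of variable 1: 7, 1, 3, 2, 6, 5, 4
Ranks of variable 2: 5, 6, 3, 2, 7, 1, 4
d = r₁ − r₂: 2, -5, 0, 0, -1, 4, 0
d²: 4, 25, 0, 0, 1, 16, 0; Σd² = 46
ρ = 1 − 6·46/(7·48) = 1 − 276/336 = 0.179

0.179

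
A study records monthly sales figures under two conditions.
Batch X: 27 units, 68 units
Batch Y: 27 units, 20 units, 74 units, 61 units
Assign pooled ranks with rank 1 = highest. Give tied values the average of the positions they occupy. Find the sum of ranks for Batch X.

6.5

Sorted (descending): 74, 68, 61, 27, 27, 20
The 2 values of 27 occupy positions 4–5 → average rank (4+5)/2 = 4.5.
Batch X values → pooled ranks: 27→4.5, 68→2
Rank sum = 4.5 + 2 = 6.5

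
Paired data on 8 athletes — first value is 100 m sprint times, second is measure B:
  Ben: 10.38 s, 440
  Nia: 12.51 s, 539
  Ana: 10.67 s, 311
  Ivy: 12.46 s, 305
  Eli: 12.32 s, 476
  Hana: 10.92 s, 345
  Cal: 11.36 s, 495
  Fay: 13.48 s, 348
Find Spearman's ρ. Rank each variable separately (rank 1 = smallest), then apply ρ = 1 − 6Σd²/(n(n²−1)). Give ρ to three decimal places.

Ranks of variable 1: 1, 7, 2, 6, 5, 3, 4, 8
Ranks of variable 2: 5, 8, 2, 1, 6, 3, 7, 4
d = r₁ − r₂: -4, -1, 0, 5, -1, 0, -3, 4
d²: 16, 1, 0, 25, 1, 0, 9, 16; Σd² = 68
ρ = 1 − 6·68/(8·63) = 1 − 408/504 = 0.190

0.190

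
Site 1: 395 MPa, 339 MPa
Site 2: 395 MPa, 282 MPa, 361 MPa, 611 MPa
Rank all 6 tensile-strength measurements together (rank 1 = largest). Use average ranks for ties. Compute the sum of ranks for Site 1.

Sorted (descending): 611, 395, 395, 361, 339, 282
The 2 values of 395 occupy positions 2–3 → average rank (2+3)/2 = 2.5.
Site 1 values → pooled ranks: 395→2.5, 339→5
Rank sum = 2.5 + 5 = 7.5

7.5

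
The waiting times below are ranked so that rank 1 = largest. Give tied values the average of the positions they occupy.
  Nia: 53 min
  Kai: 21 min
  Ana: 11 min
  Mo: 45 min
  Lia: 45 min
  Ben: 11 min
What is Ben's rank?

5.5

Sorted (descending): 53, 45, 45, 21, 11, 11
The 2 values of 45 occupy positions 2–3 → average rank (2+3)/2 = 2.5.
The 2 values of 11 occupy positions 5–6 → average rank (5+6)/2 = 5.5.
Ben has value 11 min → rank 5.5.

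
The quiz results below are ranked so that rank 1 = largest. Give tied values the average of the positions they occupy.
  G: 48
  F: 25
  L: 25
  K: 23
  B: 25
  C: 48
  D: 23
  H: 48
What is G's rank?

2

Sorted (descending): 48, 48, 48, 25, 25, 25, 23, 23
The 3 values of 48 occupy positions 1–3 → average rank 2.
The 3 values of 25 occupy positions 4–6 → average rank 5.
The 2 values of 23 occupy positions 7–8 → average rank (7+8)/2 = 7.5.
G has value 48 → rank 2.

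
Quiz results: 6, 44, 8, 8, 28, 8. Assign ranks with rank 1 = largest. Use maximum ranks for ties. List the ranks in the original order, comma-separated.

6, 1, 5, 5, 2, 5

Sorted (descending): 44, 28, 8, 8, 8, 6
The 3 values of 8 occupy positions 3–5 → each gets rank 5.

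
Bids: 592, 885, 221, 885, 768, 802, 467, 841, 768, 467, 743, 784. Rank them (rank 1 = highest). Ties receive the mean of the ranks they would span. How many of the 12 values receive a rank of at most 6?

5

Sorted (descending): 885, 885, 841, 802, 784, 768, 768, 743, 592, 467, 467, 221
The 2 values of 885 occupy positions 1–2 → average rank (1+2)/2 = 1.5.
The 2 values of 768 occupy positions 6–7 → average rank (6+7)/2 = 6.5.
The 2 values of 467 occupy positions 10–11 → average rank (10+11)/2 = 10.5.
Ranks ≤ 6: {1.5, 1.5, 3, 4, 5} → 5 values.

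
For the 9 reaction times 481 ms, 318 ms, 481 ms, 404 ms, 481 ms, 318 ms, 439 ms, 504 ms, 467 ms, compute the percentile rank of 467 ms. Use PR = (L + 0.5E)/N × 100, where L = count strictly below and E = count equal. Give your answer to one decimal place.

N = 9.
Strictly below 467: 4. Equal to 467: 1.
PR = (4 + 0.5·1)/9 × 100 = 50.0

50.0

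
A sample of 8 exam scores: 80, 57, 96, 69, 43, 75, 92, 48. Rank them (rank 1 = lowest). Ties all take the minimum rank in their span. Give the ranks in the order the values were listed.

6, 3, 8, 4, 1, 5, 7, 2

Sorted (ascending): 43, 48, 57, 69, 75, 80, 92, 96
No ties — each value takes its position as its rank.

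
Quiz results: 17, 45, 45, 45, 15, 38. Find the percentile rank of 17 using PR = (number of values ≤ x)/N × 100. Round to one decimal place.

33.3

N = 6.
Strictly below 17: 1. Equal to 17: 1.
PR = 2/6 × 100 = 33.3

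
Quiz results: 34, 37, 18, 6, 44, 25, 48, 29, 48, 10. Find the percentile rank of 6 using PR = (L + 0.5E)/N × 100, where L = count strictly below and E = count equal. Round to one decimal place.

N = 10.
Strictly below 6: 0. Equal to 6: 1.
PR = (0 + 0.5·1)/10 × 100 = 5.0

5.0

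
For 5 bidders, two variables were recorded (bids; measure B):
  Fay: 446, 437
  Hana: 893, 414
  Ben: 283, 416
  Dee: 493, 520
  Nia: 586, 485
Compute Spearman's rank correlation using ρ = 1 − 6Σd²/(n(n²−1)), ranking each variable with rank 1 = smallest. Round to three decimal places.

-0.100

Ranks of variable 1: 2, 5, 1, 3, 4
Ranks of variable 2: 3, 1, 2, 5, 4
d = r₁ − r₂: -1, 4, -1, -2, 0
d²: 1, 16, 1, 4, 0; Σd² = 22
ρ = 1 − 6·22/(5·24) = 1 − 132/120 = -0.100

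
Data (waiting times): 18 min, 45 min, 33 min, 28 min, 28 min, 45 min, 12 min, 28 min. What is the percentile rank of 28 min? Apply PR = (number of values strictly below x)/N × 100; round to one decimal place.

N = 8.
Strictly below 28: 2. Equal to 28: 3.
PR = 2/8 × 100 = 25.0

25.0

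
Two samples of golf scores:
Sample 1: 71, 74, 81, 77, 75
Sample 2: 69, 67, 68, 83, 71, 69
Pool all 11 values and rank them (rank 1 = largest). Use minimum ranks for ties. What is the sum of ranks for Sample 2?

Sorted (descending): 83, 81, 77, 75, 74, 71, 71, 69, 69, 68, 67
The 2 values of 71 occupy positions 6–7 → each gets rank 6.
The 2 values of 69 occupy positions 8–9 → each gets rank 8.
Sample 2 values → pooled ranks: 69→8, 67→11, 68→10, 83→1, 71→6, 69→8
Rank sum = 8 + 11 + 10 + 1 + 6 + 8 = 44

44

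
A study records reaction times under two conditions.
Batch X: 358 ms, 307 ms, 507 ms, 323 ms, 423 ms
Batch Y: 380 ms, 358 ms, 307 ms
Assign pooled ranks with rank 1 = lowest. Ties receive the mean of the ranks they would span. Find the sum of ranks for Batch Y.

Sorted (ascending): 307, 307, 323, 358, 358, 380, 423, 507
The 2 values of 307 occupy positions 1–2 → average rank (1+2)/2 = 1.5.
The 2 values of 358 occupy positions 4–5 → average rank (4+5)/2 = 4.5.
Batch Y values → pooled ranks: 380→6, 358→4.5, 307→1.5
Rank sum = 6 + 4.5 + 1.5 = 12

12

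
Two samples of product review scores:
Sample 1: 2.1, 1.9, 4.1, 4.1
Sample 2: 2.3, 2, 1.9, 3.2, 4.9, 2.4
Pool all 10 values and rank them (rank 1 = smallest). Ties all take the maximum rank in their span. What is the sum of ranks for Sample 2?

33

Sorted (ascending): 1.9, 1.9, 2, 2.1, 2.3, 2.4, 3.2, 4.1, 4.1, 4.9
The 2 values of 1.9 occupy positions 1–2 → each gets rank 2.
The 2 values of 4.1 occupy positions 8–9 → each gets rank 9.
Sample 2 values → pooled ranks: 2.3→5, 2→3, 1.9→2, 3.2→7, 4.9→10, 2.4→6
Rank sum = 5 + 3 + 2 + 7 + 10 + 6 = 33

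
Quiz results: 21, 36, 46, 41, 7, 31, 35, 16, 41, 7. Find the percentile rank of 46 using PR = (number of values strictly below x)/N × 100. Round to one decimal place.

N = 10.
Strictly below 46: 9. Equal to 46: 1.
PR = 9/10 × 100 = 90.0

90.0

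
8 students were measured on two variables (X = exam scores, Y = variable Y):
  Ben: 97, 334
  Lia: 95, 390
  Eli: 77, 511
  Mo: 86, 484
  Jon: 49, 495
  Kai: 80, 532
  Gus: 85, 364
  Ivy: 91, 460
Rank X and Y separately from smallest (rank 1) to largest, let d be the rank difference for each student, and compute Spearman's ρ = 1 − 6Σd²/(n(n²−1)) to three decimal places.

-0.762

Ranks of variable 1: 8, 7, 2, 5, 1, 3, 4, 6
Ranks of variable 2: 1, 3, 7, 5, 6, 8, 2, 4
d = r₁ − r₂: 7, 4, -5, 0, -5, -5, 2, 2
d²: 49, 16, 25, 0, 25, 25, 4, 4; Σd² = 148
ρ = 1 − 6·148/(8·63) = 1 − 888/504 = -0.762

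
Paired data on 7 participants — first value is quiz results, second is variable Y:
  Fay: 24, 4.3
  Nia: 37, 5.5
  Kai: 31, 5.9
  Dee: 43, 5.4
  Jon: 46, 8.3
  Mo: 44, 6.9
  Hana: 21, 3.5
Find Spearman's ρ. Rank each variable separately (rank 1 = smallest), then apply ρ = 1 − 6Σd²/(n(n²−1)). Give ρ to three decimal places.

Ranks of variable 1: 2, 4, 3, 5, 7, 6, 1
Ranks of variable 2: 2, 4, 5, 3, 7, 6, 1
d = r₁ − r₂: 0, 0, -2, 2, 0, 0, 0
d²: 0, 0, 4, 4, 0, 0, 0; Σd² = 8
ρ = 1 − 6·8/(7·48) = 1 − 48/336 = 0.857

0.857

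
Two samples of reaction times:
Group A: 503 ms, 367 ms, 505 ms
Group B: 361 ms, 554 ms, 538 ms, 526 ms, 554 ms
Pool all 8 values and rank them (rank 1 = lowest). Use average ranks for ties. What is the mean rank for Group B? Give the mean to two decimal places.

Sorted (ascending): 361, 367, 503, 505, 526, 538, 554, 554
The 2 values of 554 occupy positions 7–8 → average rank (7+8)/2 = 7.5.
Group B values → pooled ranks: 361→1, 554→7.5, 538→6, 526→5, 554→7.5
Mean rank = (1 + 7.5 + 6 + 5 + 7.5) / 5 = 5.40

5.40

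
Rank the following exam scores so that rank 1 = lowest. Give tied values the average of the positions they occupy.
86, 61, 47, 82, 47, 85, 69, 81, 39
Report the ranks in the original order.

Sorted (ascending): 39, 47, 47, 61, 69, 81, 82, 85, 86
The 2 values of 47 occupy positions 2–3 → average rank (2+3)/2 = 2.5.

9, 4, 2.5, 7, 2.5, 8, 5, 6, 1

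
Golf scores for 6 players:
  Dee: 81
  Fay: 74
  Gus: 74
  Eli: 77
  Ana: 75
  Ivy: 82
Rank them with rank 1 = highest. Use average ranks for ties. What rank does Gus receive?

5.5

Sorted (descending): 82, 81, 77, 75, 74, 74
The 2 values of 74 occupy positions 5–6 → average rank (5+6)/2 = 5.5.
Gus has value 74 → rank 5.5.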